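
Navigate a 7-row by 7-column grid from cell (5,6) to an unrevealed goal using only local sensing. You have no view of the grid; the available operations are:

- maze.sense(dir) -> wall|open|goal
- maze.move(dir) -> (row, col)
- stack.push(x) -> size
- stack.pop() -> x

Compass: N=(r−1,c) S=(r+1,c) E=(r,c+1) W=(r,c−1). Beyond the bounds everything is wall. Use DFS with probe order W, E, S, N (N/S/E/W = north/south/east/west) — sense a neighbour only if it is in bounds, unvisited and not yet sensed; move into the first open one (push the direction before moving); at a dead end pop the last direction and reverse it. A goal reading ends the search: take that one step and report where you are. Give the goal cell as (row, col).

>> maze.sense(dir→west)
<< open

>> stack.push(x→west)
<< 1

>> maze.move(dir→west)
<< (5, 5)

>> maze.sense(dir→west)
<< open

>> stack.push(x→west)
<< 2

>> maze.move(dir→west)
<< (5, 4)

>> maze.sense(dir→west)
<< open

>> stack.push(x→west)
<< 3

>> maze.move(dir→west)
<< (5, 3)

>> maze.sense(dir→west)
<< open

>> stack.push(x→west)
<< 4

>> maze.move(dir→west)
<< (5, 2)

>> maze.sense(dir→west)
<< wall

>> maze.sense(dir→south)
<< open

>> stack.push(x→south)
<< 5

>> maze.move(dir→south)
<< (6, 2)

>> maze.sense(dir→west)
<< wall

>> maze.sense(dir→east)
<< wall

>> stack.pop()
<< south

>> maze.move(dir→north)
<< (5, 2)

>> maze.sense(dir→north)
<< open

>> stack.push(x→north)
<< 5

>> maze.move(dir→north)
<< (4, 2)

>> maze.sense(dir→west)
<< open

>> stack.push(x→west)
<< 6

>> maze.move(dir→west)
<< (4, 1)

>> maze.sense(dir→west)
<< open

>> stack.push(x→west)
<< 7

>> maze.move(dir→west)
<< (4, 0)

>> maze.sense(dir→south)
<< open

>> stack.push(x→south)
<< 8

>> maze.move(dir→south)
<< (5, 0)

>> maze.sense(dir→south)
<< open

>> stack.push(x→south)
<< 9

>> maze.move(dir→south)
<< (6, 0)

>> stack.pop()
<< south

>> maze.move(dir→north)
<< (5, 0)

>> stack.pop()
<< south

>> maze.move(dir→north)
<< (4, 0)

>> maze.sense(dir→north)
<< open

>> stack.push(x→north)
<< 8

>> maze.move(dir→north)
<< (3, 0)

>> maze.sense(dir→east)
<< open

>> stack.push(x→east)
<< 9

>> maze.move(dir→east)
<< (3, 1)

>> maze.sense(dir→east)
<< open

>> stack.push(x→east)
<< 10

>> maze.move(dir→east)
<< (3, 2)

>> maze.sense(dir→east)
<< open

>> stack.push(x→east)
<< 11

>> maze.move(dir→east)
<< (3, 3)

>> maze.sense(dir→east)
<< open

>> stack.push(x→east)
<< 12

>> maze.move(dir→east)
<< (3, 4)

>> maze.sense(dir→east)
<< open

>> stack.push(x→east)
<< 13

>> maze.move(dir→east)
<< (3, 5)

>> maze.sense(dir→east)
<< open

>> stack.push(x→east)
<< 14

>> maze.move(dir→east)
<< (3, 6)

>> maze.sense(dir→south)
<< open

>> stack.push(x→south)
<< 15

>> maze.move(dir→south)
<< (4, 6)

>> maze.sense(dir→west)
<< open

>> stack.push(x→west)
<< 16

>> maze.move(dir→west)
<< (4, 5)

>> maze.sense(dir→west)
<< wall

>> stack.pop()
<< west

>> maze.move(dir→east)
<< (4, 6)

>> stack.pop()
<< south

>> maze.move(dir→north)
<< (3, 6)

>> maze.sense(dir→north)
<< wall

>> stack.pop()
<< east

>> maze.move(dir→west)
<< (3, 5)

>> maze.sense(dir→north)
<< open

>> stack.push(x→north)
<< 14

>> maze.move(dir→north)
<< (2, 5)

>> maze.sense(dir→west)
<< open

>> stack.push(x→west)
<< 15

>> maze.move(dir→west)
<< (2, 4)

>> maze.sense(dir→west)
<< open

>> stack.push(x→west)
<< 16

>> maze.move(dir→west)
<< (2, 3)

>> maze.sense(dir→west)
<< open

>> stack.push(x→west)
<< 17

>> maze.move(dir→west)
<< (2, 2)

>> maze.sense(dir→west)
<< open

>> stack.push(x→west)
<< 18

>> maze.move(dir→west)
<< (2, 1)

>> maze.sense(dir→west)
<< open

>> stack.push(x→west)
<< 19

>> maze.move(dir→west)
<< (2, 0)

>> maze.sense(dir→north)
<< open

>> stack.push(x→north)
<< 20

>> maze.move(dir→north)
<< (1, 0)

>> maze.sense(dir→east)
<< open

>> stack.push(x→east)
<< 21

>> maze.move(dir→east)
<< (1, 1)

>> maze.sense(dir→east)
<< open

>> stack.push(x→east)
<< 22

>> maze.move(dir→east)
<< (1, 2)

>> maze.sense(dir→east)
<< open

>> stack.push(x→east)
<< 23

>> maze.move(dir→east)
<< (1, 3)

>> maze.sense(dir→east)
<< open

>> stack.push(x→east)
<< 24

>> maze.move(dir→east)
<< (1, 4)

>> maze.sense(dir→east)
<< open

>> stack.push(x→east)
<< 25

>> maze.move(dir→east)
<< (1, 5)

>> maze.sense(dir→east)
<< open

>> stack.push(x→east)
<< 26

>> maze.move(dir→east)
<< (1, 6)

>> maze.sense(dir→north)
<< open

>> stack.push(x→north)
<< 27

>> maze.move(dir→north)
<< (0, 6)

>> maze.sense(dir→west)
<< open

>> stack.push(x→west)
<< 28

>> maze.move(dir→west)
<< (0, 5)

>> maze.sense(dir→west)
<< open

>> stack.push(x→west)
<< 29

>> maze.move(dir→west)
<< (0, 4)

>> maze.sense(dir→west)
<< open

>> stack.push(x→west)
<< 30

>> maze.move(dir→west)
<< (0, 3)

>> maze.sense(dir→west)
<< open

>> stack.push(x→west)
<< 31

>> maze.move(dir→west)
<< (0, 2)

>> maze.sense(dir→west)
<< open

>> stack.push(x→west)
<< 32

>> maze.move(dir→west)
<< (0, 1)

>> maze.sense(dir→west)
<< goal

>> maze.move(dir→west)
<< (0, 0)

Answer: (0, 0)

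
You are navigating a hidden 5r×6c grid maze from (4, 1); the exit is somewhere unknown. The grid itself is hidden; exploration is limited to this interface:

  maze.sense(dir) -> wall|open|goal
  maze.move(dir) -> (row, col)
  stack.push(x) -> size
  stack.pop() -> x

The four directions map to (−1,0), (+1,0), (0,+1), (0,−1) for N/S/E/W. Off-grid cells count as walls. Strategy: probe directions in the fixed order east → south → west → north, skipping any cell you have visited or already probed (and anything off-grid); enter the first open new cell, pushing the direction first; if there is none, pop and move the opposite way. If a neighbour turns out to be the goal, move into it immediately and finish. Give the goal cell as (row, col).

I call sense passing dir: east, yielding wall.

Next I call sense passing dir: west, : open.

Now I run push passing x: west, → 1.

I run move passing dir: west, yielding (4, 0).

Next I call sense passing dir: north, : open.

Calling push passing x: north, and see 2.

Calling move passing dir: north, yielding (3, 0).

I run sense passing dir: east, → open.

I try push passing x: east, — result: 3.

Invoking move passing dir: east, giving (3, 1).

I call sense passing dir: east, and get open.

I invoke push passing x: east, yielding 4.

I invoke move passing dir: east, and observe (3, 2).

Now I run sense passing dir: east, → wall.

Calling sense passing dir: north, yielding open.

Then push passing x: north, → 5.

I use move passing dir: north, giving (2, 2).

Calling sense passing dir: east, yielding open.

Now I run push passing x: east, and get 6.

Now I run move passing dir: east, which returns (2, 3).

Next I call sense passing dir: east, which returns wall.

I run sense passing dir: north, : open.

Invoking push passing x: north, and observe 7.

Then move passing dir: north, and get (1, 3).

I run sense passing dir: east, yielding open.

Using push passing x: east, : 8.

I invoke move passing dir: east, and see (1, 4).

I use sense passing dir: east, yielding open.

Invoking push passing x: east, and observe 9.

I use move passing dir: east, — result: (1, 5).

Now I run sense passing dir: south, yielding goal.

Using move passing dir: south, giving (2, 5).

Answer: (2, 5)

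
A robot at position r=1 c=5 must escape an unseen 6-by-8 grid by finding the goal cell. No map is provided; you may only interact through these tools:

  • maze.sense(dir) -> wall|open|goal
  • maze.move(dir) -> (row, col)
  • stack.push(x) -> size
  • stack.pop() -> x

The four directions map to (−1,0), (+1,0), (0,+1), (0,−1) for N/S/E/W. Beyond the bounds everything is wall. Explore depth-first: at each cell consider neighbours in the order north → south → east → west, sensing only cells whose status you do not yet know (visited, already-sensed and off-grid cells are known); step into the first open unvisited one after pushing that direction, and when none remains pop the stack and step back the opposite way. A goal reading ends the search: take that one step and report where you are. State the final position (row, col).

;; 1. sense(dir=north) ~> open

;; 2. push(x=north) ~> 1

;; 3. move(dir=north) ~> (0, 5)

;; 4. sense(dir=east) ~> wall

;; 5. sense(dir=west) ~> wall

;; 6. pop() ~> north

;; 7. move(dir=south) ~> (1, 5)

;; 8. sense(dir=south) ~> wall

;; 9. sense(dir=east) ~> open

;; 10. push(x=east) ~> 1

;; 11. move(dir=east) ~> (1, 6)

;; 12. sense(dir=south) ~> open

;; 13. push(x=south) ~> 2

;; 14. move(dir=south) ~> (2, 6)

;; 15. sense(dir=south) ~> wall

;; 16. sense(dir=east) ~> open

;; 17. push(x=east) ~> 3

;; 18. move(dir=east) ~> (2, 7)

;; 19. sense(dir=north) ~> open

;; 20. push(x=north) ~> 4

;; 21. move(dir=north) ~> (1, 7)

;; 22. sense(dir=north) ~> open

;; 23. push(x=north) ~> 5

;; 24. move(dir=north) ~> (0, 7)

;; 25. pop() ~> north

;; 26. move(dir=south) ~> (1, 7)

;; 27. pop() ~> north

;; 28. move(dir=south) ~> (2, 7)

;; 29. sense(dir=south) ~> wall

;; 30. pop() ~> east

;; 31. move(dir=west) ~> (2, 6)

;; 32. pop() ~> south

;; 33. move(dir=north) ~> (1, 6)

;; 34. pop() ~> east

;; 35. move(dir=west) ~> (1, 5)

;; 36. sense(dir=west) ~> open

;; 37. push(x=west) ~> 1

;; 38. move(dir=west) ~> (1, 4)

;; 39. sense(dir=south) ~> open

;; 40. push(x=south) ~> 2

;; 41. move(dir=south) ~> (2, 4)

;; 42. sense(dir=south) ~> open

;; 43. push(x=south) ~> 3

;; 44. move(dir=south) ~> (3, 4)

;; 45. sense(dir=south) ~> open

;; 46. push(x=south) ~> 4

;; 47. move(dir=south) ~> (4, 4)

;; 48. sense(dir=south) ~> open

;; 49. push(x=south) ~> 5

;; 50. move(dir=south) ~> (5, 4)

;; 51. sense(dir=east) ~> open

;; 52. push(x=east) ~> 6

;; 53. move(dir=east) ~> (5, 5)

;; 54. sense(dir=north) ~> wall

;; 55. sense(dir=east) ~> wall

;; 56. pop() ~> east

;; 57. move(dir=west) ~> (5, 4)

;; 58. sense(dir=west) ~> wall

;; 59. pop() ~> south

;; 60. move(dir=north) ~> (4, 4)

;; 61. sense(dir=west) ~> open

;; 62. push(x=west) ~> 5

;; 63. move(dir=west) ~> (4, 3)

;; 64. sense(dir=north) ~> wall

;; 65. sense(dir=west) ~> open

;; 66. push(x=west) ~> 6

;; 67. move(dir=west) ~> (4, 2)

;; 68. sense(dir=north) ~> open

;; 69. push(x=north) ~> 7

;; 70. move(dir=north) ~> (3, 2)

;; 71. sense(dir=north) ~> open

;; 72. push(x=north) ~> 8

;; 73. move(dir=north) ~> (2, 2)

;; 74. sense(dir=north) ~> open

;; 75. push(x=north) ~> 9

;; 76. move(dir=north) ~> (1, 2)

;; 77. sense(dir=north) ~> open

;; 78. push(x=north) ~> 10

;; 79. move(dir=north) ~> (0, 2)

;; 80. sense(dir=east) ~> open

;; 81. push(x=east) ~> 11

;; 82. move(dir=east) ~> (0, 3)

;; 83. sense(dir=south) ~> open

;; 84. push(x=south) ~> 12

;; 85. move(dir=south) ~> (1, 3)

;; 86. sense(dir=south) ~> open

;; 87. push(x=south) ~> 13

;; 88. move(dir=south) ~> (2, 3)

;; 89. pop() ~> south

;; 90. move(dir=north) ~> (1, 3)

;; 91. pop() ~> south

;; 92. move(dir=north) ~> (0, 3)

;; 93. pop() ~> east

;; 94. move(dir=west) ~> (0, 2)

;; 95. sense(dir=west) ~> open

;; 96. push(x=west) ~> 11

;; 97. move(dir=west) ~> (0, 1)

;; 98. sense(dir=south) ~> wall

;; 99. sense(dir=west) ~> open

;; 100. push(x=west) ~> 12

;; 101. move(dir=west) ~> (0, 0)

;; 102. sense(dir=south) ~> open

;; 103. push(x=south) ~> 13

;; 104. move(dir=south) ~> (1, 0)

;; 105. sense(dir=south) ~> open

;; 106. push(x=south) ~> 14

;; 107. move(dir=south) ~> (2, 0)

;; 108. sense(dir=south) ~> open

;; 109. push(x=south) ~> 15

;; 110. move(dir=south) ~> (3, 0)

;; 111. sense(dir=south) ~> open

;; 112. push(x=south) ~> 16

;; 113. move(dir=south) ~> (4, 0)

;; 114. sense(dir=south) ~> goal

;; 115. move(dir=south) ~> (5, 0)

Answer: (5, 0)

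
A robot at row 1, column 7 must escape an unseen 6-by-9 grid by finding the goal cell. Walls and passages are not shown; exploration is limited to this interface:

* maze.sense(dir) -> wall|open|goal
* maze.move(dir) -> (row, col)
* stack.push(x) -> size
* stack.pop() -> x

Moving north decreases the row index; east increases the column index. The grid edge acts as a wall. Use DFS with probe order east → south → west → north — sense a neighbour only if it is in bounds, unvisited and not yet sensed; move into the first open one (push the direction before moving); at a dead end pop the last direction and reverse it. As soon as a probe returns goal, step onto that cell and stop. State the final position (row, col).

% maze.sense(east) == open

% stack.push(east) == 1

% maze.move(east) == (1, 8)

% maze.sense(south) == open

% stack.push(south) == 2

% maze.move(south) == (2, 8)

% maze.sense(south) == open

% stack.push(south) == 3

% maze.move(south) == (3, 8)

% maze.sense(south) == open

% stack.push(south) == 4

% maze.move(south) == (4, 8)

% maze.sense(south) == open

% stack.push(south) == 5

% maze.move(south) == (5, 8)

% maze.sense(west) == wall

% stack.pop() == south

% maze.move(north) == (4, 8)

% maze.sense(west) == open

% stack.push(west) == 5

% maze.move(west) == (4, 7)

% maze.sense(west) == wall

% maze.sense(north) == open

% stack.push(north) == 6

% maze.move(north) == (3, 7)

% maze.sense(west) == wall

% maze.sense(north) == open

% stack.push(north) == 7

% maze.move(north) == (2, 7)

% maze.sense(west) == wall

% stack.pop() == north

% maze.move(south) == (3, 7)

% stack.pop() == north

% maze.move(south) == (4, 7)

% stack.pop() == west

% maze.move(east) == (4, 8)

% stack.pop() == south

% maze.move(north) == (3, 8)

% stack.pop() == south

% maze.move(north) == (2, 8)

% stack.pop() == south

% maze.move(north) == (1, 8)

% maze.sense(north) == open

% stack.push(north) == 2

% maze.move(north) == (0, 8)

% maze.sense(west) == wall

% stack.pop() == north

% maze.move(south) == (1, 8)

% stack.pop() == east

% maze.move(west) == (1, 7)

% maze.sense(west) == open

% stack.push(west) == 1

% maze.move(west) == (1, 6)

% maze.sense(west) == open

% stack.push(west) == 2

% maze.move(west) == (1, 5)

% maze.sense(south) == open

% stack.push(south) == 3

% maze.move(south) == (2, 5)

% maze.sense(south) == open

% stack.push(south) == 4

% maze.move(south) == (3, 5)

% maze.sense(south) == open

% stack.push(south) == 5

% maze.move(south) == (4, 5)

% maze.sense(south) == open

% stack.push(south) == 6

% maze.move(south) == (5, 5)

% maze.sense(east) == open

% stack.push(east) == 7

% maze.move(east) == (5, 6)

% stack.pop() == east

% maze.move(west) == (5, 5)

% maze.sense(west) == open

% stack.push(west) == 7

% maze.move(west) == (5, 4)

% maze.sense(west) == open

% stack.push(west) == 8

% maze.move(west) == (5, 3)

% maze.sense(west) == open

% stack.push(west) == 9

% maze.move(west) == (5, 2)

% maze.sense(west) == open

% stack.push(west) == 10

% maze.move(west) == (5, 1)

% maze.sense(west) == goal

% maze.move(west) == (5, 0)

Answer: (5, 0)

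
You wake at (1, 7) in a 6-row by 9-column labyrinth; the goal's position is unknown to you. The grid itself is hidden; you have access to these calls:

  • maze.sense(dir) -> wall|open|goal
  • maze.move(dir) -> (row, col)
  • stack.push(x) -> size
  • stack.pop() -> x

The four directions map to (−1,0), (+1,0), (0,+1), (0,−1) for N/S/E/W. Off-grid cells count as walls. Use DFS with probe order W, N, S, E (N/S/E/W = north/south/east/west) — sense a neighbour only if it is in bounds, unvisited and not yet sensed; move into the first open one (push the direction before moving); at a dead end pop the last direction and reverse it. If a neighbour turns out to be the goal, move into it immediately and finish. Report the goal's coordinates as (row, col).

-> sense(dir→west)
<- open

-> push(x→west)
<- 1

-> move(dir→west)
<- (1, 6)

-> sense(dir→west)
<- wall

-> sense(dir→north)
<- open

-> push(x→north)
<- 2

-> move(dir→north)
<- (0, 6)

-> sense(dir→west)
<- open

-> push(x→west)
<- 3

-> move(dir→west)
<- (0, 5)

-> sense(dir→west)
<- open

-> push(x→west)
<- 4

-> move(dir→west)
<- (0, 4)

-> sense(dir→west)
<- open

-> push(x→west)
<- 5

-> move(dir→west)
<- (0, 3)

-> sense(dir→west)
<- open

-> push(x→west)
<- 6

-> move(dir→west)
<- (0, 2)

-> sense(dir→west)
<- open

-> push(x→west)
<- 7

-> move(dir→west)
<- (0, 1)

-> sense(dir→west)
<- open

-> push(x→west)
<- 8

-> move(dir→west)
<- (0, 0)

-> sense(dir→south)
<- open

-> push(x→south)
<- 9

-> move(dir→south)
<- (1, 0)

-> sense(dir→south)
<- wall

-> sense(dir→east)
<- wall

-> pop()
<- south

-> move(dir→north)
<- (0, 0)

-> pop()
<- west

-> move(dir→east)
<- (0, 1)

-> pop()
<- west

-> move(dir→east)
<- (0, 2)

-> sense(dir→south)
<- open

-> push(x→south)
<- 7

-> move(dir→south)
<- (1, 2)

-> sense(dir→south)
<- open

-> push(x→south)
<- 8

-> move(dir→south)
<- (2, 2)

-> sense(dir→west)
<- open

-> push(x→west)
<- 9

-> move(dir→west)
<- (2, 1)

-> sense(dir→south)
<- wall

-> pop()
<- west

-> move(dir→east)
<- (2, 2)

-> sense(dir→south)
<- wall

-> sense(dir→east)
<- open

-> push(x→east)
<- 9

-> move(dir→east)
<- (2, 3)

-> sense(dir→north)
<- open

-> push(x→north)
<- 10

-> move(dir→north)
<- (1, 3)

-> sense(dir→east)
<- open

-> push(x→east)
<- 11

-> move(dir→east)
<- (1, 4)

-> sense(dir→south)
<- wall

-> pop()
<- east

-> move(dir→west)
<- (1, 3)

-> pop()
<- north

-> move(dir→south)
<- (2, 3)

-> sense(dir→south)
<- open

-> push(x→south)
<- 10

-> move(dir→south)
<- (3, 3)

-> sense(dir→south)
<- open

-> push(x→south)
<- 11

-> move(dir→south)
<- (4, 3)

-> sense(dir→west)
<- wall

-> sense(dir→south)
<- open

-> push(x→south)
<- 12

-> move(dir→south)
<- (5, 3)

-> sense(dir→west)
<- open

-> push(x→west)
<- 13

-> move(dir→west)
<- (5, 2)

-> sense(dir→west)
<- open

-> push(x→west)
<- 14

-> move(dir→west)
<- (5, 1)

-> sense(dir→west)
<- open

-> push(x→west)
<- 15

-> move(dir→west)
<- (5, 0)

-> sense(dir→north)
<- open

-> push(x→north)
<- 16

-> move(dir→north)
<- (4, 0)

-> sense(dir→north)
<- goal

-> move(dir→north)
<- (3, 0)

Answer: (3, 0)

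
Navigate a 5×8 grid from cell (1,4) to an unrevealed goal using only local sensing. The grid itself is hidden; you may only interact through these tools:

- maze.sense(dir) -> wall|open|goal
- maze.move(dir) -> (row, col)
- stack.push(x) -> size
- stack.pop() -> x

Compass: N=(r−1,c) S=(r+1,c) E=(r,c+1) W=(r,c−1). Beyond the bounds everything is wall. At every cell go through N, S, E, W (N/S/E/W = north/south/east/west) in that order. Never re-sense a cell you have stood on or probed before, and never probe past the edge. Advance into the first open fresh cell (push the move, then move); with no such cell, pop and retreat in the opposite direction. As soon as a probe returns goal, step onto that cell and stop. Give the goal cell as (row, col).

>> maze.sense(dir='north')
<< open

>> stack.push(x='north')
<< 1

>> maze.move(dir='north')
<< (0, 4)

>> maze.sense(dir='east')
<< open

>> stack.push(x='east')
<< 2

>> maze.move(dir='east')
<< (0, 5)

>> maze.sense(dir='south')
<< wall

>> maze.sense(dir='east')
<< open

>> stack.push(x='east')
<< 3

>> maze.move(dir='east')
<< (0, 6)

>> maze.sense(dir='south')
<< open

>> stack.push(x='south')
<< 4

>> maze.move(dir='south')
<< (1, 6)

>> maze.sense(dir='south')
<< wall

>> maze.sense(dir='east')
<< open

>> stack.push(x='east')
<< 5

>> maze.move(dir='east')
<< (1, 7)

>> maze.sense(dir='north')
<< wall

>> maze.sense(dir='south')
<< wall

>> stack.pop()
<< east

>> maze.move(dir='west')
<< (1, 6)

>> stack.pop()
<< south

>> maze.move(dir='north')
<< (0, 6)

>> stack.pop()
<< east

>> maze.move(dir='west')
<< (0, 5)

>> stack.pop()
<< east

>> maze.move(dir='west')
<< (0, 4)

>> maze.sense(dir='west')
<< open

>> stack.push(x='west')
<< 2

>> maze.move(dir='west')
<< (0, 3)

>> maze.sense(dir='south')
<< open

>> stack.push(x='south')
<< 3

>> maze.move(dir='south')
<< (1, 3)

>> maze.sense(dir='south')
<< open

>> stack.push(x='south')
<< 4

>> maze.move(dir='south')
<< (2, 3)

>> maze.sense(dir='south')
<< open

>> stack.push(x='south')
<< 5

>> maze.move(dir='south')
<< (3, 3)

>> maze.sense(dir='south')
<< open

>> stack.push(x='south')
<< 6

>> maze.move(dir='south')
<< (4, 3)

>> maze.sense(dir='east')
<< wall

>> maze.sense(dir='west')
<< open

>> stack.push(x='west')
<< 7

>> maze.move(dir='west')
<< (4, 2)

>> maze.sense(dir='north')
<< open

>> stack.push(x='north')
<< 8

>> maze.move(dir='north')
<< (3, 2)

>> maze.sense(dir='north')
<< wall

>> maze.sense(dir='west')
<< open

>> stack.push(x='west')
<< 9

>> maze.move(dir='west')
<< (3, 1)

>> maze.sense(dir='north')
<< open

>> stack.push(x='north')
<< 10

>> maze.move(dir='north')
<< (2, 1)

>> maze.sense(dir='north')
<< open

>> stack.push(x='north')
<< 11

>> maze.move(dir='north')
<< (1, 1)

>> maze.sense(dir='north')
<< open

>> stack.push(x='north')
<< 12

>> maze.move(dir='north')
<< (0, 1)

>> maze.sense(dir='east')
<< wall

>> maze.sense(dir='west')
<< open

>> stack.push(x='west')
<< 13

>> maze.move(dir='west')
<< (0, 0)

>> maze.sense(dir='south')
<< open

>> stack.push(x='south')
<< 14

>> maze.move(dir='south')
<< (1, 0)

>> maze.sense(dir='south')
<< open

>> stack.push(x='south')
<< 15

>> maze.move(dir='south')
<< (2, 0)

>> maze.sense(dir='south')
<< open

>> stack.push(x='south')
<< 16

>> maze.move(dir='south')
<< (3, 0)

>> maze.sense(dir='south')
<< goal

>> maze.move(dir='south')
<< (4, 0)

Answer: (4, 0)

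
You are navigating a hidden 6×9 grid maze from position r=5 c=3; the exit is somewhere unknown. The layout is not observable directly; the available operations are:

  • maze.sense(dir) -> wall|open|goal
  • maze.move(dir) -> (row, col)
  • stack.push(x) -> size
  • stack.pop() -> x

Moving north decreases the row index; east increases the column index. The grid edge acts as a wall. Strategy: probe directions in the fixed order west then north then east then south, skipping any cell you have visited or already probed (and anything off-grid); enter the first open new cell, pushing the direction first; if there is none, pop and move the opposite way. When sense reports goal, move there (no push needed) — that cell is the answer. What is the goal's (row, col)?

! 1. maze.sense(dir='west') == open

! 2. stack.push(x='west') == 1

! 3. maze.move(dir='west') == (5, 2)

! 4. maze.sense(dir='west') == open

! 5. stack.push(x='west') == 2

! 6. maze.move(dir='west') == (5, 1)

! 7. maze.sense(dir='west') == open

! 8. stack.push(x='west') == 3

! 9. maze.move(dir='west') == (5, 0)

! 10. maze.sense(dir='north') == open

! 11. stack.push(x='north') == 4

! 12. maze.move(dir='north') == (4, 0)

! 13. maze.sense(dir='north') == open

! 14. stack.push(x='north') == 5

! 15. maze.move(dir='north') == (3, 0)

! 16. maze.sense(dir='north') == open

! 17. stack.push(x='north') == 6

! 18. maze.move(dir='north') == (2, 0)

! 19. maze.sense(dir='north') == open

! 20. stack.push(x='north') == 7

! 21. maze.move(dir='north') == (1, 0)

! 22. maze.sense(dir='north') == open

! 23. stack.push(x='north') == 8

! 24. maze.move(dir='north') == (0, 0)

! 25. maze.sense(dir='east') == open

! 26. stack.push(x='east') == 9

! 27. maze.move(dir='east') == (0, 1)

! 28. maze.sense(dir='east') == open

! 29. stack.push(x='east') == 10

! 30. maze.move(dir='east') == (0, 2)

! 31. maze.sense(dir='east') == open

! 32. stack.push(x='east') == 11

! 33. maze.move(dir='east') == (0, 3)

! 34. maze.sense(dir='east') == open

! 35. stack.push(x='east') == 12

! 36. maze.move(dir='east') == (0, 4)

! 37. maze.sense(dir='east') == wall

! 38. maze.sense(dir='south') == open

! 39. stack.push(x='south') == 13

! 40. maze.move(dir='south') == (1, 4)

! 41. maze.sense(dir='west') == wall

! 42. maze.sense(dir='east') == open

! 43. stack.push(x='east') == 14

! 44. maze.move(dir='east') == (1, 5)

! 45. maze.sense(dir='east') == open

! 46. stack.push(x='east') == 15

! 47. maze.move(dir='east') == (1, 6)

! 48. maze.sense(dir='north') == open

! 49. stack.push(x='north') == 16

! 50. maze.move(dir='north') == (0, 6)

! 51. maze.sense(dir='east') == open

! 52. stack.push(x='east') == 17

! 53. maze.move(dir='east') == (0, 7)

! 54. maze.sense(dir='east') == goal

! 55. maze.move(dir='east') == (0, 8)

Answer: (0, 8)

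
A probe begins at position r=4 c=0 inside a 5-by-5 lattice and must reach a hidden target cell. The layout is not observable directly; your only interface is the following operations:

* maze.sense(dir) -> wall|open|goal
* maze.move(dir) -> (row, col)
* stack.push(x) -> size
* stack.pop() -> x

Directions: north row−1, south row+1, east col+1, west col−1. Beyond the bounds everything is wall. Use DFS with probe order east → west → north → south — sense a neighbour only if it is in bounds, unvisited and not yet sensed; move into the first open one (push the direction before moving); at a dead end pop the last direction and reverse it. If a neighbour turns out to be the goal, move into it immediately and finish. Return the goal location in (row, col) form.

I invoke maze.sense(dir: east), — result: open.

I invoke stack.push(x: east), → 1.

I try maze.move(dir: east), → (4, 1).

Now I run maze.sense(dir: east), and see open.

I use stack.push(x: east), and observe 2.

Now I run maze.move(dir: east), : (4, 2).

I use maze.sense(dir: east), — result: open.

Invoking stack.push(x: east), and observe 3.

Then maze.move(dir: east), and see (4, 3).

Invoking maze.sense(dir: east), which returns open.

I run stack.push(x: east), → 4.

I try maze.move(dir: east), giving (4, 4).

I invoke maze.sense(dir: north), giving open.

I call stack.push(x: north), which returns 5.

Next I call maze.move(dir: north), and see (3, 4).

Invoking maze.sense(dir: west), and observe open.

I call stack.push(x: west), — result: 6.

Next I call maze.move(dir: west), : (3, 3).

Using maze.sense(dir: west), : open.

Next I call stack.push(x: west), yielding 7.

I use maze.move(dir: west), which returns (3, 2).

Then maze.sense(dir: west), and observe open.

I invoke stack.push(x: west), → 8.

Using maze.move(dir: west), → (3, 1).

Using maze.sense(dir: west), and see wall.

Calling maze.sense(dir: north), and get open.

Next I call stack.push(x: north), and observe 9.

Then maze.move(dir: north), and observe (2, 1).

I call maze.sense(dir: east), — result: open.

Calling stack.push(x: east), → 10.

I invoke maze.move(dir: east), and observe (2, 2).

Calling maze.sense(dir: east), giving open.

I invoke stack.push(x: east), and see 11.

I call maze.move(dir: east), — result: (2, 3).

Now I run maze.sense(dir: east), which returns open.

Invoking stack.push(x: east), → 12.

I run maze.move(dir: east), which returns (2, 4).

I invoke maze.sense(dir: north), which returns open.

Calling stack.push(x: north), — result: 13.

Using maze.move(dir: north), giving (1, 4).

Using maze.sense(dir: west), and see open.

Now I run stack.push(x: west), → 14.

Now I run maze.move(dir: west), : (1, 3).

I invoke maze.sense(dir: west), and get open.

Then stack.push(x: west), yielding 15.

Next I call maze.move(dir: west), and get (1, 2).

I invoke maze.sense(dir: west), — result: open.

Now I run stack.push(x: west), — result: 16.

I try maze.move(dir: west), — result: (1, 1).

Next I call maze.sense(dir: west), and see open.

I call stack.push(x: west), → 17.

I invoke maze.move(dir: west), : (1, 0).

Invoking maze.sense(dir: north), and get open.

Invoking stack.push(x: north), giving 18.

I try maze.move(dir: north), which returns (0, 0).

Next I call maze.sense(dir: east), and get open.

Now I run stack.push(x: east), which returns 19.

Using maze.move(dir: east), : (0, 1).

Next I call maze.sense(dir: east), yielding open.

Then stack.push(x: east), and see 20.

Now I run maze.move(dir: east), — result: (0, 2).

I use maze.sense(dir: east), and get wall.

I try stack.pop(), — result: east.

I call maze.move(dir: west), and see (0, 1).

Then stack.pop(), → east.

I run maze.move(dir: west), and observe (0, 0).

Invoking stack.pop(), and see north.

Then maze.move(dir: south), → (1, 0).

I try maze.sense(dir: south), → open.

I try stack.push(x: south), which returns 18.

Next I call maze.move(dir: south), : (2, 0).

I run stack.pop, and get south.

Calling maze.move(dir: north), : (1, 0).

I use stack.pop, yielding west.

Invoking maze.move(dir: east), giving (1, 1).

I try stack.pop, yielding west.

I call maze.move(dir: east), and observe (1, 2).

Next I call stack.pop, and observe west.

Now I run maze.move(dir: east), yielding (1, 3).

I call stack.pop(), → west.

I try maze.move(dir: east), which returns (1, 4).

I try maze.sense(dir: north), : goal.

I use maze.move(dir: north), : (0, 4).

Answer: (0, 4)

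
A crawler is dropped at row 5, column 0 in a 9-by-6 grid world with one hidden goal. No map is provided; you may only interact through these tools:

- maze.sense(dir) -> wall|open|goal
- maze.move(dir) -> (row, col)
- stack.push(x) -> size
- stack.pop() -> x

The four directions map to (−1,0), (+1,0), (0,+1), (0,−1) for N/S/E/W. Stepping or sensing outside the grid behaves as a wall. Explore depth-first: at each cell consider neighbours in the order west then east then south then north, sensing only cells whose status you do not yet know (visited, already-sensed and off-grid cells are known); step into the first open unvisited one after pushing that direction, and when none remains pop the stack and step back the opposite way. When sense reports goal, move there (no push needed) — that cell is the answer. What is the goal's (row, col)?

Then maze.sense passing east, → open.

I call stack.push passing east, → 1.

Now I run maze.move passing east, and get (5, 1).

Now I run maze.sense passing east, and get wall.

Now I run maze.sense passing south, — result: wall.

I call maze.sense passing north, yielding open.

I try stack.push passing north, and get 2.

I run maze.move passing north, — result: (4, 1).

I try maze.sense passing west, and get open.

I try stack.push passing west, and see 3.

I use maze.move passing west, : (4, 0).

I invoke maze.sense passing north, : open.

Using stack.push passing north, and observe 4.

I try maze.move passing north, giving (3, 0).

Next I call maze.sense passing east, yielding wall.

Next I call maze.sense passing north, → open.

I use stack.push passing north, and get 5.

I run maze.move passing north, giving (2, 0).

Next I call maze.sense passing east, which returns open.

Now I run stack.push passing east, and see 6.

Now I run maze.move passing east, and get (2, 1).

I invoke maze.sense passing east, giving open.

Next I call stack.push passing east, : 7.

Then maze.move passing east, which returns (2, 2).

Invoking maze.sense passing east, and get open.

Next I call stack.push passing east, — result: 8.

I call maze.move passing east, → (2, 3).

Using maze.sense passing east, and get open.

I try stack.push passing east, giving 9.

Then maze.move passing east, — result: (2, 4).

I call maze.sense passing east, and observe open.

Using stack.push passing east, and get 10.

I invoke maze.move passing east, — result: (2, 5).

I try maze.sense passing south, → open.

I use stack.push passing south, yielding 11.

I use maze.move passing south, and observe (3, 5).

Next I call maze.sense passing west, and observe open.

I invoke stack.push passing west, → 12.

Calling maze.move passing west, → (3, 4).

I use maze.sense passing west, — result: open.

Invoking stack.push passing west, and observe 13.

Now I run maze.move passing west, which returns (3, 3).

I use maze.sense passing west, — result: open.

Invoking stack.push passing west, : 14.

Invoking maze.move passing west, and get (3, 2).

I use maze.sense passing south, → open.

I try stack.push passing south, yielding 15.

Now I run maze.move passing south, and observe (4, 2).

Calling maze.sense passing east, yielding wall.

I call stack.pop, and see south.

Next I call maze.move passing north, giving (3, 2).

Now I run stack.pop, and get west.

Calling maze.move passing east, which returns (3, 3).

I use stack.pop(), — result: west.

Then maze.move passing east, and get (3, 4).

I call maze.sense passing south, giving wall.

I try stack.pop, and observe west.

Using maze.move passing east, : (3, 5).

I try maze.sense passing south, and see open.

Now I run stack.push passing south, → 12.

I invoke maze.move passing south, : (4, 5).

I use maze.sense passing south, and observe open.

Next I call stack.push passing south, and observe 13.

Now I run maze.move passing south, yielding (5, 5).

I invoke maze.sense passing west, : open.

Next I call stack.push passing west, giving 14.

Invoking maze.move passing west, yielding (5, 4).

Using maze.sense passing west, giving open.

Now I run stack.push passing west, giving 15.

I use maze.move passing west, — result: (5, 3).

Then maze.sense passing south, — result: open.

I try stack.push passing south, which returns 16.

I run maze.move passing south, and get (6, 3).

I use maze.sense passing west, giving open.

I run stack.push passing west, and see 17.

I try maze.move passing west, and get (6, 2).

I use maze.sense passing south, : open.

Using stack.push passing south, and observe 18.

I call maze.move passing south, which returns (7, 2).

I use maze.sense passing west, which returns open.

Then stack.push passing west, and see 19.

Then maze.move passing west, : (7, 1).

I run maze.sense passing west, : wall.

Calling maze.sense passing south, : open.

Then stack.push passing south, and see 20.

Invoking maze.move passing south, and get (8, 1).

Next I call maze.sense passing west, giving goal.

Next I call maze.move passing west, yielding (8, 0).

Answer: (8, 0)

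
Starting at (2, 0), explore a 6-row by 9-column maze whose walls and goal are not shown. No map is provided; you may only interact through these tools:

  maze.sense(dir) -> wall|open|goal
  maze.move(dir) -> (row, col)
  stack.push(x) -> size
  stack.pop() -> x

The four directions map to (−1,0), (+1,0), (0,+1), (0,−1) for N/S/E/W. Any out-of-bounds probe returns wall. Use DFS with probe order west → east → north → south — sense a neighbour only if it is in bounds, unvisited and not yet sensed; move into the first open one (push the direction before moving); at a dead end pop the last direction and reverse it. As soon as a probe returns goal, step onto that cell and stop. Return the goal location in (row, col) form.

Action: maze.sense[dir='east']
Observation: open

Action: stack.push[x='east']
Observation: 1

Action: maze.move[dir='east']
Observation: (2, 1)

Action: maze.sense[dir='east']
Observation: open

Action: stack.push[x='east']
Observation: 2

Action: maze.move[dir='east']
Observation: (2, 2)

Action: maze.sense[dir='east']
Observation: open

Action: stack.push[x='east']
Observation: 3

Action: maze.move[dir='east']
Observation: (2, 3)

Action: maze.sense[dir='east']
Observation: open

Action: stack.push[x='east']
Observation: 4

Action: maze.move[dir='east']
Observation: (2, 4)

Action: maze.sense[dir='east']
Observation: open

Action: stack.push[x='east']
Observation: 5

Action: maze.move[dir='east']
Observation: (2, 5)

Action: maze.sense[dir='east']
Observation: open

Action: stack.push[x='east']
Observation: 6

Action: maze.move[dir='east']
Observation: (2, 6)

Action: maze.sense[dir='east']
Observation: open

Action: stack.push[x='east']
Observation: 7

Action: maze.move[dir='east']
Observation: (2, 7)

Action: maze.sense[dir='east']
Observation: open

Action: stack.push[x='east']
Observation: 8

Action: maze.move[dir='east']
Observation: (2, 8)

Action: maze.sense[dir='north']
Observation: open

Action: stack.push[x='north']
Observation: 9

Action: maze.move[dir='north']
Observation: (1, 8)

Action: maze.sense[dir='west']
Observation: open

Action: stack.push[x='west']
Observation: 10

Action: maze.move[dir='west']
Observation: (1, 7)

Action: maze.sense[dir='west']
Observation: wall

Action: maze.sense[dir='north']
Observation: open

Action: stack.push[x='north']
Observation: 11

Action: maze.move[dir='north']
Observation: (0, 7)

Action: maze.sense[dir='west']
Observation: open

Action: stack.push[x='west']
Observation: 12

Action: maze.move[dir='west']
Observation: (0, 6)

Action: maze.sense[dir='west']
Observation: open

Action: stack.push[x='west']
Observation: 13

Action: maze.move[dir='west']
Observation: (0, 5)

Action: maze.sense[dir='west']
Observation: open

Action: stack.push[x='west']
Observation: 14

Action: maze.move[dir='west']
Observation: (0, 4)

Action: maze.sense[dir='west']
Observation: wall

Action: maze.sense[dir='south']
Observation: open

Action: stack.push[x='south']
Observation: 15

Action: maze.move[dir='south']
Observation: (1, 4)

Action: maze.sense[dir='west']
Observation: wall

Action: maze.sense[dir='east']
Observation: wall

Action: stack.pop[]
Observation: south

Action: maze.move[dir='north']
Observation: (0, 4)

Action: stack.pop[]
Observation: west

Action: maze.move[dir='east']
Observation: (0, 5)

Action: stack.pop[]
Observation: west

Action: maze.move[dir='east']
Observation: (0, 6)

Action: stack.pop[]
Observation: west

Action: maze.move[dir='east']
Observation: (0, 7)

Action: maze.sense[dir='east']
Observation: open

Action: stack.push[x='east']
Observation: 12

Action: maze.move[dir='east']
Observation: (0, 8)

Action: stack.pop[]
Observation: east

Action: maze.move[dir='west']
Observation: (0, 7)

Action: stack.pop[]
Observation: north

Action: maze.move[dir='south']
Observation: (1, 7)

Action: stack.pop[]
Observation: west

Action: maze.move[dir='east']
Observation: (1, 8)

Action: stack.pop[]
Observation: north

Action: maze.move[dir='south']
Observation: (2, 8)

Action: maze.sense[dir='south']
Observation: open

Action: stack.push[x='south']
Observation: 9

Action: maze.move[dir='south']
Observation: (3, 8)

Action: maze.sense[dir='west']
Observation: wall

Action: maze.sense[dir='south']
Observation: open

Action: stack.push[x='south']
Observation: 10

Action: maze.move[dir='south']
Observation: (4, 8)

Action: maze.sense[dir='west']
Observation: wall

Action: maze.sense[dir='south']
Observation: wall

Action: stack.pop[]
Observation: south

Action: maze.move[dir='north']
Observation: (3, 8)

Action: stack.pop[]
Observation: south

Action: maze.move[dir='north']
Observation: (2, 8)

Action: stack.pop[]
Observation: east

Action: maze.move[dir='west']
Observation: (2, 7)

Action: stack.pop[]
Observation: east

Action: maze.move[dir='west']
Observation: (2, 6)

Action: maze.sense[dir='south']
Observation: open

Action: stack.push[x='south']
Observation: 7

Action: maze.move[dir='south']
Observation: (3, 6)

Action: maze.sense[dir='west']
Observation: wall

Action: maze.sense[dir='south']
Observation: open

Action: stack.push[x='south']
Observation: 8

Action: maze.move[dir='south']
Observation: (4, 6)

Action: maze.sense[dir='west']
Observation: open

Action: stack.push[x='west']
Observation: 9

Action: maze.move[dir='west']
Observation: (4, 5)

Action: maze.sense[dir='west']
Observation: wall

Action: maze.sense[dir='south']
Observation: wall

Action: stack.pop[]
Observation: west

Action: maze.move[dir='east']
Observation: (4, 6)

Action: maze.sense[dir='south']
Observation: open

Action: stack.push[x='south']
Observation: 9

Action: maze.move[dir='south']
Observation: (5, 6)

Action: maze.sense[dir='east']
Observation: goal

Action: maze.move[dir='east']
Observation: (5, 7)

Answer: (5, 7)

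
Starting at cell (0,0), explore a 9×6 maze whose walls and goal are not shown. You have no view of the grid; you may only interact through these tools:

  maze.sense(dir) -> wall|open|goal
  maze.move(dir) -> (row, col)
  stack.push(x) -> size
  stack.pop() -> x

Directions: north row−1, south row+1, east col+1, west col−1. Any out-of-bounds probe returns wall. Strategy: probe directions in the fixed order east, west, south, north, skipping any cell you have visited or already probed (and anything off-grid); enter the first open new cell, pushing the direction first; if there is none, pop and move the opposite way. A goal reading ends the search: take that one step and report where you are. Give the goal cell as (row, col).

Action: sense[dir=east]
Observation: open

Action: push[x=east]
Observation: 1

Action: move[dir=east]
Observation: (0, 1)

Action: sense[dir=east]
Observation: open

Action: push[x=east]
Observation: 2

Action: move[dir=east]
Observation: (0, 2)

Action: sense[dir=east]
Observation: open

Action: push[x=east]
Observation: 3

Action: move[dir=east]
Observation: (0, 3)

Action: sense[dir=east]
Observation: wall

Action: sense[dir=south]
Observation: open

Action: push[x=south]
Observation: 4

Action: move[dir=south]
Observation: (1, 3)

Action: sense[dir=east]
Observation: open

Action: push[x=east]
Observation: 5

Action: move[dir=east]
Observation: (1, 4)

Action: sense[dir=east]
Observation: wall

Action: sense[dir=south]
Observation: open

Action: push[x=south]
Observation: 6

Action: move[dir=south]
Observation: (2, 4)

Action: sense[dir=east]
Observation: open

Action: push[x=east]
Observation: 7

Action: move[dir=east]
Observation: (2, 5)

Action: sense[dir=south]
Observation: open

Action: push[x=south]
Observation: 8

Action: move[dir=south]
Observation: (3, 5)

Action: sense[dir=west]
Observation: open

Action: push[x=west]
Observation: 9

Action: move[dir=west]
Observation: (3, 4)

Action: sense[dir=west]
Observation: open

Action: push[x=west]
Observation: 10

Action: move[dir=west]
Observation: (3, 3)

Action: sense[dir=west]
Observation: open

Action: push[x=west]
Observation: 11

Action: move[dir=west]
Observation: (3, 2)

Action: sense[dir=west]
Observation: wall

Action: sense[dir=south]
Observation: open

Action: push[x=south]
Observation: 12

Action: move[dir=south]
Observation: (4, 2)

Action: sense[dir=east]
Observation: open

Action: push[x=east]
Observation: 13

Action: move[dir=east]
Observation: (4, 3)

Action: sense[dir=east]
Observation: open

Action: push[x=east]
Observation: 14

Action: move[dir=east]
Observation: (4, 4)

Action: sense[dir=east]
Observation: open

Action: push[x=east]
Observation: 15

Action: move[dir=east]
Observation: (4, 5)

Action: sense[dir=south]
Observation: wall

Action: pop[]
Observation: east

Action: move[dir=west]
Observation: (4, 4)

Action: sense[dir=south]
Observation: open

Action: push[x=south]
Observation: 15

Action: move[dir=south]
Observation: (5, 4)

Action: sense[dir=west]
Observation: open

Action: push[x=west]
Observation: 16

Action: move[dir=west]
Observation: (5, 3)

Action: sense[dir=west]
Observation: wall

Action: sense[dir=south]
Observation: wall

Action: pop[]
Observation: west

Action: move[dir=east]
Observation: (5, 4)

Action: sense[dir=south]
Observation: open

Action: push[x=south]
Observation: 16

Action: move[dir=south]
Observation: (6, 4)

Action: sense[dir=east]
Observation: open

Action: push[x=east]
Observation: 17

Action: move[dir=east]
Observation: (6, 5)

Action: sense[dir=south]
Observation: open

Action: push[x=south]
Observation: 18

Action: move[dir=south]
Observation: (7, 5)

Action: sense[dir=west]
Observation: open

Action: push[x=west]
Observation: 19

Action: move[dir=west]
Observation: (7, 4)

Action: sense[dir=west]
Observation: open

Action: push[x=west]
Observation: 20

Action: move[dir=west]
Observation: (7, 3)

Action: sense[dir=west]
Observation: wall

Action: sense[dir=south]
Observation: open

Action: push[x=south]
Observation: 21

Action: move[dir=south]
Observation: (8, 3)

Action: sense[dir=east]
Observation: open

Action: push[x=east]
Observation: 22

Action: move[dir=east]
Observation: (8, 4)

Action: sense[dir=east]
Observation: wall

Action: pop[]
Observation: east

Action: move[dir=west]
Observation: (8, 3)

Action: sense[dir=west]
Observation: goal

Action: move[dir=west]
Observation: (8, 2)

Answer: (8, 2)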